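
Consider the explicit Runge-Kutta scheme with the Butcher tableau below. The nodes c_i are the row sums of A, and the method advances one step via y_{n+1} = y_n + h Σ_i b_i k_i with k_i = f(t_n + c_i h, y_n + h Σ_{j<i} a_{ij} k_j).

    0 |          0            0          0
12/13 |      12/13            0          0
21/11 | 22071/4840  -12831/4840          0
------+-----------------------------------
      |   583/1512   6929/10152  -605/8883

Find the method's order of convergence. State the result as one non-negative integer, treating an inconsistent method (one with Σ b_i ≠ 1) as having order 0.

3

b = (583/1512, 6929/10152, -605/8883)
c = (0, 12/13, 21/11)
Ac = (0, 0, -2961/1210)
Σ b_i: 583/1512·1 + 6929/10152·1 + (-605/8883)·1 = 1 ✓
b·c: 6929/10152·12/13 + (-605/8883)·21/11 = 1/2 ✓
b·c²: 6929/10152·144/169 + (-605/8883)·441/121 = 1/3 ✓
b·Ac: (-605/8883)·(-2961/1210) = 1/6 ✓; 3 stages ⇒ order 3.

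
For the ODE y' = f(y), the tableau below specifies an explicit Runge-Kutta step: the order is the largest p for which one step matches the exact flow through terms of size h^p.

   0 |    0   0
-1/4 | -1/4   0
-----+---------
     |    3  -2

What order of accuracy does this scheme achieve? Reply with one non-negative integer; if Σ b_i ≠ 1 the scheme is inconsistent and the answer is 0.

2

b = (3, -2)
c = (0, -1/4)
Σ b_i: 3·1 + (-2)·1 = 1 ✓
b·c: (-2)·(-1/4) = 1/2 ✓; 2 stages ⇒ order 2.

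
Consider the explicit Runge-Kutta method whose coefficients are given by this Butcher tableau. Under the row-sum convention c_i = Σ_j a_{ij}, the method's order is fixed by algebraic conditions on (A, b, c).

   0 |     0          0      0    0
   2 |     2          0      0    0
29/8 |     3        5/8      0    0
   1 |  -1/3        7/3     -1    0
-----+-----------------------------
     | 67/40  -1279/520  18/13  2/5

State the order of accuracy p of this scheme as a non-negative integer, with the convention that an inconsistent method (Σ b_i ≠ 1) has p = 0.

2

b = (67/40, -1279/520, 18/13, 2/5)
c = (0, 2, 29/8, 1)
Ac = (0, 0, 5/4, 25/24)
Σ b_i: 67/40·1 + (-1279/520)·1 + 18/13·1 + 2/5·1 = 1 ✓
b·c: (-1279/520)·2 + 18/13·29/8 + 2/5·1 = 1/2 ✓
b·c²: (-1279/520)·4 + 18/13·841/64 + 2/5·1 = 1401/160 ≠ 1/3 ⇒ order 2.
b·Ac: 18/13·5/4 + 2/5·25/24 = 335/156 ≠ 1/6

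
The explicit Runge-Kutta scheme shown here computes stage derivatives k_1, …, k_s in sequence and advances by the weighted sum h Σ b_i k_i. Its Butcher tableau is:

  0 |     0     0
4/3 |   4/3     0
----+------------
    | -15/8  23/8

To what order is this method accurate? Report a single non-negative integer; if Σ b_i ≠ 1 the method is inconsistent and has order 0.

1

b = (-15/8, 23/8)
c = (0, 4/3)
Σ b_i: (-15/8)·1 + 23/8·1 = 1 ✓
b·c: 23/8·4/3 = 23/6 ≠ 1/2 ⇒ order 1.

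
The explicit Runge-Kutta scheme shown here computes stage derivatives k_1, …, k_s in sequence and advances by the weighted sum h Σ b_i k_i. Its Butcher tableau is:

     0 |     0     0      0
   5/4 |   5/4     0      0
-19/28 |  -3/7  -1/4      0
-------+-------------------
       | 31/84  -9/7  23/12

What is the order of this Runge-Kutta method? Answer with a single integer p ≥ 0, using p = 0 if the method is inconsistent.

b = (31/84, -9/7, 23/12)
c = (0, 5/4, -19/28)
Ac = (0, 0, -5/16)
Σ b_i: 31/84·1 + (-9/7)·1 + 23/12·1 = 1 ✓
b·c: (-9/7)·5/4 + 23/12·(-19/28) = -977/336 ≠ 1/2 ⇒ order 1.

1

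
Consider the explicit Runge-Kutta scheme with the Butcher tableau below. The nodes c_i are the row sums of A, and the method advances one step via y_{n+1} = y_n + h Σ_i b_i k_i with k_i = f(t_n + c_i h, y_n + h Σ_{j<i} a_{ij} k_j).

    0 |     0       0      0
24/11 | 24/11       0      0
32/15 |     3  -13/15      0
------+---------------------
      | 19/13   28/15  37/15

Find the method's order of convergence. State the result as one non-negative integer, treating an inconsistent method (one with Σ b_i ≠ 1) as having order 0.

0

b = (19/13, 28/15, 37/15)
c = (0, 24/11, 32/15)
Ac = (0, 0, -104/55)
Σ b_i: 19/13·1 + 28/15·1 + 37/15·1 = 226/39 ≠ 1 ⇒ order 0.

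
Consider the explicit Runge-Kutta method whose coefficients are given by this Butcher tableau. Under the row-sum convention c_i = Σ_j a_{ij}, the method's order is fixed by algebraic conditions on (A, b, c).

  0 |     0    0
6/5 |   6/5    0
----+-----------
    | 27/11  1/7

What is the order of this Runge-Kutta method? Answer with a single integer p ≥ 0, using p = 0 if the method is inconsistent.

0

b = (27/11, 1/7)
c = (0, 6/5)
Σ b_i: 27/11·1 + 1/7·1 = 200/77 ≠ 1 ⇒ order 0.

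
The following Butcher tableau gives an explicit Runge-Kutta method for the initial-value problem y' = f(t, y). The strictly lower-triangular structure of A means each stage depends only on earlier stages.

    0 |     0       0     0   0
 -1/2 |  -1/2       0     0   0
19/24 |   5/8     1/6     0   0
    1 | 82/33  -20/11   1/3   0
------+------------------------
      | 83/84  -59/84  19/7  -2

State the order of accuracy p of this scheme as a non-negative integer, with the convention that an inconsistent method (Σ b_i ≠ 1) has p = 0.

b = (83/84, -59/84, 19/7, -2)
c = (0, -1/2, 19/24, 1)
Ac = (0, 0, -1/12, 929/792)
Σ b_i: 83/84·1 + (-59/84)·1 + 19/7·1 + (-2)·1 = 1 ✓
b·c: (-59/84)·(-1/2) + 19/7·19/24 + (-2)·1 = 1/2 ✓
b·c²: (-59/84)·1/4 + 19/7·361/576 + (-2)·1 = -1913/4032 ≠ 1/3 ⇒ order 2.
b·Ac: 19/7·(-1/12) + (-2)·929/792 = -3565/1386 ≠ 1/6

2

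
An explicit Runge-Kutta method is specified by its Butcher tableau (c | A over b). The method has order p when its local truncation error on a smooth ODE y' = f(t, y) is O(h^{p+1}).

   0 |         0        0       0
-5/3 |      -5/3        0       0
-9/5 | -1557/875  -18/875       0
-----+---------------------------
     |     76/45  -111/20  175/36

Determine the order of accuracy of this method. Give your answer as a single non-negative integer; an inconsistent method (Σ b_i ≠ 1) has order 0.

3

b = (76/45, -111/20, 175/36)
c = (0, -5/3, -9/5)
Ac = (0, 0, 6/175)
Σ b_i: 76/45·1 + (-111/20)·1 + 175/36·1 = 1 ✓
b·c: (-111/20)·(-5/3) + 175/36·(-9/5) = 1/2 ✓
b·c²: (-111/20)·25/9 + 175/36·81/25 = 1/3 ✓
b·Ac: 175/36·6/175 = 1/6 ✓; 3 stages ⇒ order 3.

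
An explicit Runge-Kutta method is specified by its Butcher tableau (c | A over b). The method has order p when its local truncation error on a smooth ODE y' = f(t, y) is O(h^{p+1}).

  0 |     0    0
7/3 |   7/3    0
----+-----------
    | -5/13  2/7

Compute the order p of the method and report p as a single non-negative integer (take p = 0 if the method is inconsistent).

b = (-5/13, 2/7)
c = (0, 7/3)
Σ b_i: (-5/13)·1 + 2/7·1 = -9/91 ≠ 1 ⇒ order 0.

0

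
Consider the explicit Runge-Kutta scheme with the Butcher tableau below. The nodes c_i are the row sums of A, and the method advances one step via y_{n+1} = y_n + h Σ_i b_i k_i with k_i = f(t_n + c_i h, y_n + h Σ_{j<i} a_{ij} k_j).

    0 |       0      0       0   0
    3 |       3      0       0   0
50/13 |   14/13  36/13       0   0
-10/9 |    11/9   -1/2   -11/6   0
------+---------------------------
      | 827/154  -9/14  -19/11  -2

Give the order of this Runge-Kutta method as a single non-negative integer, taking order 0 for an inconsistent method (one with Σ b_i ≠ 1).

b = (827/154, -9/14, -19/11, -2)
c = (0, 3, 50/13, -10/9)
Ac = (0, 0, 108/13, -667/78)
Σ b_i: 827/154·1 + (-9/14)·1 + (-19/11)·1 + (-2)·1 = 1 ✓
b·c: (-9/14)·3 + (-19/11)·50/13 + (-2)·(-10/9) = -114409/18018 ≠ 1/2 ⇒ order 1.

1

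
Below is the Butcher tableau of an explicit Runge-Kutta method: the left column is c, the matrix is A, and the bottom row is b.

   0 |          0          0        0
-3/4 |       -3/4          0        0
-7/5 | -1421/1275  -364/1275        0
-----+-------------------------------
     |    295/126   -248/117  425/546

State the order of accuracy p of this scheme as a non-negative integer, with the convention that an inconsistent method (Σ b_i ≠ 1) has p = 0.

b = (295/126, -248/117, 425/546)
c = (0, -3/4, -7/5)
Ac = (0, 0, 91/425)
Σ b_i: 295/126·1 + (-248/117)·1 + 425/546·1 = 1 ✓
b·c: (-248/117)·(-3/4) + 425/546·(-7/5) = 1/2 ✓
b·c²: (-248/117)·9/16 + 425/546·49/25 = 1/3 ✓
b·Ac: 425/546·91/425 = 1/6 ✓; 3 stages ⇒ order 3.

3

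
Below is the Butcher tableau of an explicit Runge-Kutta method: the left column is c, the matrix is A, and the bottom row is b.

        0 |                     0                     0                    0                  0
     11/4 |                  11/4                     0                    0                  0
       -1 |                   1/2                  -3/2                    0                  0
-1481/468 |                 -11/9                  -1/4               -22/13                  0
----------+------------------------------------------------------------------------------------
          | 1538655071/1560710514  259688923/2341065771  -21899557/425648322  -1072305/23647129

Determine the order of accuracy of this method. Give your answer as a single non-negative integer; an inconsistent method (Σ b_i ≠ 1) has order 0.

b = (1538655071/1560710514, 259688923/2341065771, -21899557/425648322, -1072305/23647129)
c = (0, 11/4, -1, -1481/468)
Ac = (0, 0, -33/8, 209/208)
Σ b_i: 1538655071/1560710514·1 + 259688923/2341065771·1 + (-21899557/425648322)·1 + (-1072305/23647129)·1 = 1 ✓
b·c: 259688923/2341065771·11/4 + (-21899557/425648322)·(-1) + (-1072305/23647129)·(-1481/468) = 1/2 ✓
b·c²: 259688923/2341065771·121/16 + (-21899557/425648322)·1 + (-1072305/23647129)·2193361/219024 = 1/3 ✓
b·Ac: (-21899557/425648322)·(-33/8) + (-1072305/23647129)·209/208 = 1/6 ✓
b·c³: 259688923/2341065771·1331/64 + (-21899557/425648322)·(-1) + (-1072305/23647129)·(-3248367641/102503232) = 252021133801/66401138232 ≠ 1/4 ⇒ order 3.
b·(c∘Ac): (-21899557/425648322)·33/8 + (-1072305/23647129)·(-309529/97344) = -28084243/412749888 ≠ 1/8
b·Ac²: (-21899557/425648322)·(-363/32) + (-1072305/23647129)·(-2981/832) = 38494429/51593736 ≠ 1/12
b·A²c: (-1072305/23647129)·363/52 = -2722005/8598956 ≠ 1/24

3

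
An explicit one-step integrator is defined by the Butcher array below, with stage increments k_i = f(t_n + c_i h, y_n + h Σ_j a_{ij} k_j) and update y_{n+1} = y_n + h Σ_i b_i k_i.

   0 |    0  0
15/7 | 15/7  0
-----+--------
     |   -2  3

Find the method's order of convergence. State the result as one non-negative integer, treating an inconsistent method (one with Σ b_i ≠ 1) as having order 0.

b = (-2, 3)
c = (0, 15/7)
Σ b_i: (-2)·1 + 3·1 = 1 ✓
b·c: 3·15/7 = 45/7 ≠ 1/2 ⇒ order 1.

1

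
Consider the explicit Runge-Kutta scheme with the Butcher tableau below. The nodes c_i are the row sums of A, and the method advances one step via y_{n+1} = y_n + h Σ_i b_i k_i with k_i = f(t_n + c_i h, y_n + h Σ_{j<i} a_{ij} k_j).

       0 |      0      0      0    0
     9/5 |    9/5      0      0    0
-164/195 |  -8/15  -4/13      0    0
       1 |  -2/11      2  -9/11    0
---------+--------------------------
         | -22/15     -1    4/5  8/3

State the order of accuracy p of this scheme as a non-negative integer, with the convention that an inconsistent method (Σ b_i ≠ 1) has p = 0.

1

b = (-22/15, -1, 4/5, 8/3)
c = (0, 9/5, -164/195, 1)
Ac = (0, 0, -36/65, 3066/715)
Σ b_i: (-22/15)·1 + (-1)·1 + 4/5·1 + 8/3·1 = 1 ✓
b·c: (-1)·9/5 + 4/5·(-164/195) + 8/3·1 = 63/325 ≠ 1/2 ⇒ order 1.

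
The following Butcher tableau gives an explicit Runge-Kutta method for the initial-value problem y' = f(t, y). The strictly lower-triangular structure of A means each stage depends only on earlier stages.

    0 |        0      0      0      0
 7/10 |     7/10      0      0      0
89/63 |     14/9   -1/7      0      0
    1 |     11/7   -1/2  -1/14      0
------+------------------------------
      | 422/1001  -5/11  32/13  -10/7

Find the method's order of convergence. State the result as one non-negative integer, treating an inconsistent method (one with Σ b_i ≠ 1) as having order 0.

b = (422/1001, -5/11, 32/13, -10/7)
c = (0, 7/10, 89/63, 1)
Ac = (0, 0, -1/10, -3977/8820)
Σ b_i: 422/1001·1 + (-5/11)·1 + 32/13·1 + (-10/7)·1 = 1 ✓
b·c: (-5/11)·7/10 + 32/13·89/63 + (-10/7)·1 = 31183/18018 ≠ 1/2 ⇒ order 1.

1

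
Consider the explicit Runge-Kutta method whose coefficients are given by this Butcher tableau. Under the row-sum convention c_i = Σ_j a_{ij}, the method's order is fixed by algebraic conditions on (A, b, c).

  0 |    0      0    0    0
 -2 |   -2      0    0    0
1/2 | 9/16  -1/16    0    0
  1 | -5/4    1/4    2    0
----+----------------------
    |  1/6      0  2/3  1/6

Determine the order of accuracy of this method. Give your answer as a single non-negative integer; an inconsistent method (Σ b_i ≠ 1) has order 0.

b = (1/6, 0, 2/3, 1/6)
c = (0, -2, 1/2, 1)
Ac = (0, 0, 1/8, 1/2)
Σ b_i: 1/6·1 + 2/3·1 + 1/6·1 = 1 ✓
b·c: 2/3·1/2 + 1/6·1 = 1/2 ✓
b·c²: 2/3·1/4 + 1/6·1 = 1/3 ✓
b·Ac: 2/3·1/8 + 1/6·1/2 = 1/6 ✓
b·c³: 2/3·1/8 + 1/6·1 = 1/4 ✓
b·(c∘Ac): 2/3·1/16 + 1/6·1/2 = 1/8 ✓
b·Ac²: 2/3·(-1/4) + 1/6·3/2 = 1/12 ✓
b·A²c: 1/6·1/4 = 1/24 ✓; 4 stages ⇒ order 4.

4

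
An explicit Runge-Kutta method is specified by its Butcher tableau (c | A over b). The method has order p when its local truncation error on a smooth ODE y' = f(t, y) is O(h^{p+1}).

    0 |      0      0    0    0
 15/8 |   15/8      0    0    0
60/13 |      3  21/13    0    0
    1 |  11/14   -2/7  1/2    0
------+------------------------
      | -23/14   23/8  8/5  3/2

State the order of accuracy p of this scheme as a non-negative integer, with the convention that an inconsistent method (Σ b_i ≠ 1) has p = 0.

0

b = (-23/14, 23/8, 8/5, 3/2)
c = (0, 15/8, 60/13, 1)
Ac = (0, 0, 315/104, 645/364)
Σ b_i: (-23/14)·1 + 23/8·1 + 8/5·1 + 3/2·1 = 1213/280 ≠ 1 ⇒ order 0.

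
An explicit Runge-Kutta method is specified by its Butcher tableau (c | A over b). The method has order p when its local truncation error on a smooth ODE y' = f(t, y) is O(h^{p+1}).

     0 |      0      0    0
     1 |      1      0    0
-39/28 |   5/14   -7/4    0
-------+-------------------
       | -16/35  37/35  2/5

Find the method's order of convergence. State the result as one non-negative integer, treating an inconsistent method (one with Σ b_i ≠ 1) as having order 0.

b = (-16/35, 37/35, 2/5)
c = (0, 1, -39/28)
Ac = (0, 0, -7/4)
Σ b_i: (-16/35)·1 + 37/35·1 + 2/5·1 = 1 ✓
b·c: 37/35·1 + 2/5·(-39/28) = 1/2 ✓
b·c²: 37/35·1 + 2/5·1521/784 = 3593/1960 ≠ 1/3 ⇒ order 2.
b·Ac: 2/5·(-7/4) = -7/10 ≠ 1/6

2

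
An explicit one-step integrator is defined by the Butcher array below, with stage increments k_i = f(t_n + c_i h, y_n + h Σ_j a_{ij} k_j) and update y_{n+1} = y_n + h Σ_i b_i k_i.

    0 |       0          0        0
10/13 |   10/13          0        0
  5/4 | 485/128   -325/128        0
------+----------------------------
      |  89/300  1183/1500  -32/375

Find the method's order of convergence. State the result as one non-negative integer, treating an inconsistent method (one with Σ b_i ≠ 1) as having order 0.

b = (89/300, 1183/1500, -32/375)
c = (0, 10/13, 5/4)
Ac = (0, 0, -125/64)
Σ b_i: 89/300·1 + 1183/1500·1 + (-32/375)·1 = 1 ✓
b·c: 1183/1500·10/13 + (-32/375)·5/4 = 1/2 ✓
b·c²: 1183/1500·100/169 + (-32/375)·25/16 = 1/3 ✓
b·Ac: (-32/375)·(-125/64) = 1/6 ✓; 3 stages ⇒ order 3.

3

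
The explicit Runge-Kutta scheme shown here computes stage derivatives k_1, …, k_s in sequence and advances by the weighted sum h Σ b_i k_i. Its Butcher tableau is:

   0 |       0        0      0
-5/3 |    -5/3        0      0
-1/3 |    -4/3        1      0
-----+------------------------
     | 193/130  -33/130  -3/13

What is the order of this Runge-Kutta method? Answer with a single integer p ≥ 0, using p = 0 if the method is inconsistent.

2

b = (193/130, -33/130, -3/13)
c = (0, -5/3, -1/3)
Ac = (0, 0, -5/3)
Σ b_i: 193/130·1 + (-33/130)·1 + (-3/13)·1 = 1 ✓
b·c: (-33/130)·(-5/3) + (-3/13)·(-1/3) = 1/2 ✓
b·c²: (-33/130)·25/9 + (-3/13)·1/9 = -19/26 ≠ 1/3 ⇒ order 2.
b·Ac: (-3/13)·(-5/3) = 5/13 ≠ 1/6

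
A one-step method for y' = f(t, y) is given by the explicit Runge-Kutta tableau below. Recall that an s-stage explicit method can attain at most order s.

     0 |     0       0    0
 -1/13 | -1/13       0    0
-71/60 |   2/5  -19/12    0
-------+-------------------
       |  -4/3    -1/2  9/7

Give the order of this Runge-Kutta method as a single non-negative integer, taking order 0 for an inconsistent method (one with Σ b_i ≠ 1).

0

b = (-4/3, -1/2, 9/7)
c = (0, -1/13, -71/60)
Ac = (0, 0, 19/156)
Σ b_i: (-4/3)·1 + (-1/2)·1 + 9/7·1 = -23/42 ≠ 1 ⇒ order 0.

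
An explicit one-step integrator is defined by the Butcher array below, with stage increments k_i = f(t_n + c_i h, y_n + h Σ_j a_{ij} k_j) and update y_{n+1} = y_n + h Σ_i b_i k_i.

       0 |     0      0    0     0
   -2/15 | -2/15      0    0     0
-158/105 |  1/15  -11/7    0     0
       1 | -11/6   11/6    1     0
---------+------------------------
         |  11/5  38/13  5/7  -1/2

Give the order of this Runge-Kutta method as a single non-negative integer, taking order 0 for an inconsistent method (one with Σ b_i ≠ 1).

b = (11/5, 38/13, 5/7, -1/2)
c = (0, -2/15, -158/105, 1)
Ac = (0, 0, 22/105, -551/315)
Σ b_i: 11/5·1 + 38/13·1 + 5/7·1 + (-1/2)·1 = 4857/910 ≠ 1 ⇒ order 0.

0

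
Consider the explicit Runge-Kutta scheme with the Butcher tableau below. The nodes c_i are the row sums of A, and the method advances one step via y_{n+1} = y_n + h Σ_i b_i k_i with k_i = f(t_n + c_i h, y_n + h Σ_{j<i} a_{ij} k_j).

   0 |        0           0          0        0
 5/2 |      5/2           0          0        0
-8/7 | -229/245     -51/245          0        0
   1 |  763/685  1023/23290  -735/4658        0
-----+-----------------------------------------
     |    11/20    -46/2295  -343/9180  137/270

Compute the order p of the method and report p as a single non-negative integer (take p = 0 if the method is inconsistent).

4

b = (11/20, -46/2295, -343/9180, 137/270)
c = (0, 5/2, -8/7, 1)
Ac = (0, 0, -51/98, 159/548)
Σ b_i: 11/20·1 + (-46/2295)·1 + (-343/9180)·1 + 137/270·1 = 1 ✓
b·c: (-46/2295)·5/2 + (-343/9180)·(-8/7) + 137/270·1 = 1/2 ✓
b·c²: (-46/2295)·25/4 + (-343/9180)·64/49 + 137/270·1 = 1/3 ✓
b·Ac: (-343/9180)·(-51/98) + 137/270·159/548 = 1/6 ✓
b·c³: (-46/2295)·125/8 + (-343/9180)·(-512/343) + 137/270·1 = 1/4 ✓
b·(c∘Ac): (-343/9180)·204/343 + 137/270·159/548 = 1/8 ✓
b·Ac²: (-343/9180)·(-255/196) + 137/270·75/1096 = 1/12 ✓
b·A²c: 137/270·45/548 = 1/24 ✓; 4 stages ⇒ order 4.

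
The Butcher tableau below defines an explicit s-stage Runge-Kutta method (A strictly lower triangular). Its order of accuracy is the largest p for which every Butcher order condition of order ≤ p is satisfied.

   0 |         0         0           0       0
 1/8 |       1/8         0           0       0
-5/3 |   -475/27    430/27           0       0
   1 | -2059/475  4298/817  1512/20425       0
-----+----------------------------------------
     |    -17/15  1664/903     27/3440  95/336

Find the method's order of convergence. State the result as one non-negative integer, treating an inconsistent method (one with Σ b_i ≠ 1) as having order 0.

4

b = (-17/15, 1664/903, 27/3440, 95/336)
c = (0, 1/8, -5/3, 1)
Ac = (0, 0, 215/108, 203/380)
Σ b_i: (-17/15)·1 + 1664/903·1 + 27/3440·1 + 95/336·1 = 1 ✓
b·c: 1664/903·1/8 + 27/3440·(-5/3) + 95/336·1 = 1/2 ✓
b·c²: 1664/903·1/64 + 27/3440·25/9 + 95/336·1 = 1/3 ✓
b·Ac: 27/3440·215/108 + 95/336·203/380 = 1/6 ✓
b·c³: 1664/903·1/512 + 27/3440·(-125/27) + 95/336·1 = 1/4 ✓
b·(c∘Ac): 27/3440·(-1075/324) + 95/336·203/380 = 1/8 ✓
b·Ac²: 27/3440·215/864 + 95/336·175/608 = 1/12 ✓
b·A²c: 95/336·14/95 = 1/24 ✓; 4 stages ⇒ order 4.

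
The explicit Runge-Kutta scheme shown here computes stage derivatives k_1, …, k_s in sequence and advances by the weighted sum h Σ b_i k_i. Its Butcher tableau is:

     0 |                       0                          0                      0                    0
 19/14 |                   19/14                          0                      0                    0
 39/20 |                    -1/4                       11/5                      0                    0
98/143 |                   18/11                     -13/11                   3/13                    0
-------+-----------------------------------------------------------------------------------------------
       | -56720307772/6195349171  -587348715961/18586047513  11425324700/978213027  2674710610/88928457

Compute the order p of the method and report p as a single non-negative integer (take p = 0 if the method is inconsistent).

3

b = (-56720307772/6195349171, -587348715961/18586047513, 11425324700/978213027, 2674710610/88928457)
c = (0, 19/14, 39/20, 98/143)
Ac = (0, 0, 209/70, -1777/1540)
Σ b_i: (-56720307772/6195349171)·1 + (-587348715961/18586047513)·1 + 11425324700/978213027·1 + 2674710610/88928457·1 = 1 ✓
b·c: (-587348715961/18586047513)·19/14 + 11425324700/978213027·39/20 + 2674710610/88928457·98/143 = 1/2 ✓
b·c²: (-587348715961/18586047513)·361/196 + 11425324700/978213027·1521/400 + 2674710610/88928457·9604/20449 = 1/3 ✓
b·Ac: 11425324700/978213027·209/70 + 2674710610/88928457·(-1777/1540) = 1/6 ✓
b·c³: (-587348715961/18586047513)·6859/2744 + 11425324700/978213027·59319/8000 + 2674710610/88928457·941192/2924207 = 64505080998863/3730252342960 ≠ 1/4 ⇒ order 3.
b·(c∘Ac): 11425324700/978213027·8151/1400 + 2674710610/88928457·(-12439/15730) = 605550835955/13694982378 ≠ 1/8
b·Ac²: 11425324700/978213027·3971/980 + 2674710610/88928457·(-280111/215600) = 205433018177/24899967960 ≠ 1/12
b·A²c: 2674710610/88928457·627/910 = 4300111673/207499733 ≠ 1/24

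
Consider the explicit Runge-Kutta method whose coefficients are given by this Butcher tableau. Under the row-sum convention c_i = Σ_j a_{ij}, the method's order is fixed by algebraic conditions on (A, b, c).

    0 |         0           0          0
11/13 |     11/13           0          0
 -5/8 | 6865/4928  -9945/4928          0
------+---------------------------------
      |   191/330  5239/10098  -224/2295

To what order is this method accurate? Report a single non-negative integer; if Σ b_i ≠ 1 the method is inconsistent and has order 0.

3

b = (191/330, 5239/10098, -224/2295)
c = (0, 11/13, -5/8)
Ac = (0, 0, -765/448)
Σ b_i: 191/330·1 + 5239/10098·1 + (-224/2295)·1 = 1 ✓
b·c: 5239/10098·11/13 + (-224/2295)·(-5/8) = 1/2 ✓
b·c²: 5239/10098·121/169 + (-224/2295)·25/64 = 1/3 ✓
b·Ac: (-224/2295)·(-765/448) = 1/6 ✓; 3 stages ⇒ order 3.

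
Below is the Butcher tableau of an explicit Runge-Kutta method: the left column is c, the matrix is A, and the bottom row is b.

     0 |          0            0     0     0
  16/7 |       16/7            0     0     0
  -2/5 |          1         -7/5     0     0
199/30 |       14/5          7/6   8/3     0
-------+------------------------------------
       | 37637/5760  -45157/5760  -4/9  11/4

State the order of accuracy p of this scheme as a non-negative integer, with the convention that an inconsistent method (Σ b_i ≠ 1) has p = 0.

2

b = (37637/5760, -45157/5760, -4/9, 11/4)
c = (0, 16/7, -2/5, 199/30)
Ac = (0, 0, -16/5, 8/5)
Σ b_i: 37637/5760·1 + (-45157/5760)·1 + (-4/9)·1 + 11/4·1 = 1 ✓
b·c: (-45157/5760)·16/7 + (-4/9)·(-2/5) + 11/4·199/30 = 1/2 ✓
b·c²: (-45157/5760)·256/49 + (-4/9)·4/25 + 11/4·39601/900 = 8957/112 ≠ 1/3 ⇒ order 2.
b·Ac: (-4/9)·(-16/5) + 11/4·8/5 = 262/45 ≠ 1/6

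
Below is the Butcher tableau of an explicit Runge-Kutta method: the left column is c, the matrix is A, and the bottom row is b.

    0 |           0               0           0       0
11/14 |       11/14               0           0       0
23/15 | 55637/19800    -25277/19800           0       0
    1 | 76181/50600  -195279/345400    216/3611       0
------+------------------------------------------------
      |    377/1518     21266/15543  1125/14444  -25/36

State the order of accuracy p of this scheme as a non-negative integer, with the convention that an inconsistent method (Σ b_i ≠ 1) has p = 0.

4

b = (377/1518, 21266/15543, 1125/14444, -25/36)
c = (0, 11/14, 23/15, 1)
Ac = (0, 0, -3611/3600, -141/400)
Σ b_i: 377/1518·1 + 21266/15543·1 + 1125/14444·1 + (-25/36)·1 = 1 ✓
b·c: 21266/15543·11/14 + 1125/14444·23/15 + (-25/36)·1 = 1/2 ✓
b·c²: 21266/15543·121/196 + 1125/14444·529/225 + (-25/36)·1 = 1/3 ✓
b·Ac: 1125/14444·(-3611/3600) + (-25/36)·(-141/400) = 1/6 ✓
b·c³: 21266/15543·1331/2744 + 1125/14444·12167/3375 + (-25/36)·1 = 1/4 ✓
b·(c∘Ac): 1125/14444·(-83053/54000) + (-25/36)·(-141/400) = 1/8 ✓
b·Ac²: 1125/14444·(-39721/50400) + (-25/36)·(-1167/5600) = 1/12 ✓
b·A²c: (-25/36)·(-3/50) = 1/24 ✓; 4 stages ⇒ order 4.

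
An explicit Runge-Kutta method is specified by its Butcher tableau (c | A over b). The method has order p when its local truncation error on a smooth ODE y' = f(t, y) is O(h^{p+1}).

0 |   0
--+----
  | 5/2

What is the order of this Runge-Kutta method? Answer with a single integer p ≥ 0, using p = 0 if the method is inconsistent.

0

b = (5/2)
c = (0)
Σ b_i: 5/2·1 = 5/2 ≠ 1 ⇒ order 0.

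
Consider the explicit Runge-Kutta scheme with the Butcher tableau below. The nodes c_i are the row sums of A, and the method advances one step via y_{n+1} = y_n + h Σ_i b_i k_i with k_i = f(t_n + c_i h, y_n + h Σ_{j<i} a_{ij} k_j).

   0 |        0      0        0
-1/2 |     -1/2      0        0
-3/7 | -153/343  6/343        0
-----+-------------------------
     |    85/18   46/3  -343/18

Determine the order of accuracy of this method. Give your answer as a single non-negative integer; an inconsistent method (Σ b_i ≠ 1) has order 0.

3

b = (85/18, 46/3, -343/18)
c = (0, -1/2, -3/7)
Ac = (0, 0, -3/343)
Σ b_i: 85/18·1 + 46/3·1 + (-343/18)·1 = 1 ✓
b·c: 46/3·(-1/2) + (-343/18)·(-3/7) = 1/2 ✓
b·c²: 46/3·1/4 + (-343/18)·9/49 = 1/3 ✓
b·Ac: (-343/18)·(-3/343) = 1/6 ✓; 3 stages ⇒ order 3.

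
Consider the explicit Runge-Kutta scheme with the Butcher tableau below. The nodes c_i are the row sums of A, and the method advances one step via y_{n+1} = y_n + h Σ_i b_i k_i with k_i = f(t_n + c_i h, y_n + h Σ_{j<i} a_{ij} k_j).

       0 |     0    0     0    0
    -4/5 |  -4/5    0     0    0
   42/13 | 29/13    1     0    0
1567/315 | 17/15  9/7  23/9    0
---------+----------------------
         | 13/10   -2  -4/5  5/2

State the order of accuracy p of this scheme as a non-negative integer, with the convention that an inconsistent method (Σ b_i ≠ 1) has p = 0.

b = (13/10, -2, -4/5, 5/2)
c = (0, -4/5, 42/13, 1567/315)
Ac = (0, 0, -4/5, 9866/1365)
Σ b_i: 13/10·1 + (-2)·1 + (-4/5)·1 + 5/2·1 = 1 ✓
b·c: (-2)·(-4/5) + (-4/5)·42/13 + 5/2·1567/315 = 93791/8190 ≠ 1/2 ⇒ order 1.

1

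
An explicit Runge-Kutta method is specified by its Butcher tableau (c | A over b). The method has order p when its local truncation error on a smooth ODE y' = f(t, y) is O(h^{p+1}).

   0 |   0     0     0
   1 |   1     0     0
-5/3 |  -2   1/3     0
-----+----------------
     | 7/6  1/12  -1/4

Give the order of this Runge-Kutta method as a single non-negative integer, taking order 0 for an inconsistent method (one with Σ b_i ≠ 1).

b = (7/6, 1/12, -1/4)
c = (0, 1, -5/3)
Ac = (0, 0, 1/3)
Σ b_i: 7/6·1 + 1/12·1 + (-1/4)·1 = 1 ✓
b·c: 1/12·1 + (-1/4)·(-5/3) = 1/2 ✓
b·c²: 1/12·1 + (-1/4)·25/9 = -11/18 ≠ 1/3 ⇒ order 2.
b·Ac: (-1/4)·1/3 = -1/12 ≠ 1/6

2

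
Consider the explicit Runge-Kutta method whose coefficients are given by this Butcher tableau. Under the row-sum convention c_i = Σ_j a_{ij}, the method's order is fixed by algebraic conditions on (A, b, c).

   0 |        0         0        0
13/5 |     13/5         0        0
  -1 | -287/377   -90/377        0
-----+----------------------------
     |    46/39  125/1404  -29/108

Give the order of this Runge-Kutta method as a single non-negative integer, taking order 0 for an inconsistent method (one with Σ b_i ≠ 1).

b = (46/39, 125/1404, -29/108)
c = (0, 13/5, -1)
Ac = (0, 0, -18/29)
Σ b_i: 46/39·1 + 125/1404·1 + (-29/108)·1 = 1 ✓
b·c: 125/1404·13/5 + (-29/108)·(-1) = 1/2 ✓
b·c²: 125/1404·169/25 + (-29/108)·1 = 1/3 ✓
b·Ac: (-29/108)·(-18/29) = 1/6 ✓; 3 stages ⇒ order 3.

3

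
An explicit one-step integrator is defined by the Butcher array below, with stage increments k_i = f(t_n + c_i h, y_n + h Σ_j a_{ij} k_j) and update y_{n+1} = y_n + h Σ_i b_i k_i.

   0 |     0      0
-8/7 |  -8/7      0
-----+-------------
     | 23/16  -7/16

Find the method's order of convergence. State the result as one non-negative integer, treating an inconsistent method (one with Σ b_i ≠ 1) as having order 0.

2

b = (23/16, -7/16)
c = (0, -8/7)
Σ b_i: 23/16·1 + (-7/16)·1 = 1 ✓
b·c: (-7/16)·(-8/7) = 1/2 ✓; 2 stages ⇒ order 2.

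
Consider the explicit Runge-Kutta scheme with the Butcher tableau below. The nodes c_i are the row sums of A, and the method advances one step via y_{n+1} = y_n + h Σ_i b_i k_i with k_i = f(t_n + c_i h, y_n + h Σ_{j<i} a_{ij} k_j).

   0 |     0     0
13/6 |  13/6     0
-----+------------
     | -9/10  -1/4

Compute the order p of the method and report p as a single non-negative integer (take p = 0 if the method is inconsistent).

b = (-9/10, -1/4)
c = (0, 13/6)
Σ b_i: (-9/10)·1 + (-1/4)·1 = -23/20 ≠ 1 ⇒ order 0.

0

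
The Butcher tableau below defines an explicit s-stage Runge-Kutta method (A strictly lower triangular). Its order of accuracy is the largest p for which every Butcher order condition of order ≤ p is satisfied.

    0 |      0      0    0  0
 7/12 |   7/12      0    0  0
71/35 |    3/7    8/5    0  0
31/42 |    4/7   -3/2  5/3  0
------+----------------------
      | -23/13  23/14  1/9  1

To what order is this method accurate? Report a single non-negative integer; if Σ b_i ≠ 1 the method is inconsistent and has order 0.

0

b = (-23/13, 23/14, 1/9, 1)
c = (0, 7/12, 71/35, 31/42)
Ac = (0, 0, 14/15, 421/168)
Σ b_i: (-23/13)·1 + 23/14·1 + 1/9·1 + 1·1 = 1613/1638 ≠ 1 ⇒ order 0.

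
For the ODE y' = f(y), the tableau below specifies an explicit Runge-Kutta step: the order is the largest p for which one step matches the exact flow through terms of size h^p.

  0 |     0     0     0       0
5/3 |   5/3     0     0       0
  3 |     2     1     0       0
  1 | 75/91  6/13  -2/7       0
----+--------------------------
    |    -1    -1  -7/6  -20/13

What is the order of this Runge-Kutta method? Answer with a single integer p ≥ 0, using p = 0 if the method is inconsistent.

0

b = (-1, -1, -7/6, -20/13)
c = (0, 5/3, 3, 1)
Ac = (0, 0, 5/3, -8/91)
Σ b_i: (-1)·1 + (-1)·1 + (-7/6)·1 + (-20/13)·1 = -367/78 ≠ 1 ⇒ order 0.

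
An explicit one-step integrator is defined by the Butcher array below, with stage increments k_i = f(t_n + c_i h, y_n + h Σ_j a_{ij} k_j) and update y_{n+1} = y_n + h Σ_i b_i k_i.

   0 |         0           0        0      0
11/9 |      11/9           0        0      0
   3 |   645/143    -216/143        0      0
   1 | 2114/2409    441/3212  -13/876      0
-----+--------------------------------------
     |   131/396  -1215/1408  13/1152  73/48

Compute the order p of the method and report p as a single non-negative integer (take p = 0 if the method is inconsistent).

4

b = (131/396, -1215/1408, 13/1152, 73/48)
c = (0, 11/9, 3, 1)
Ac = (0, 0, -24/13, 9/73)
Σ b_i: 131/396·1 + (-1215/1408)·1 + 13/1152·1 + 73/48·1 = 1 ✓
b·c: (-1215/1408)·11/9 + 13/1152·3 + 73/48·1 = 1/2 ✓
b·c²: (-1215/1408)·121/81 + 13/1152·9 + 73/48·1 = 1/3 ✓
b·Ac: 13/1152·(-24/13) + 73/48·9/73 = 1/6 ✓
b·c³: (-1215/1408)·1331/729 + 13/1152·27 + 73/48·1 = 1/4 ✓
b·(c∘Ac): 13/1152·(-72/13) + 73/48·9/73 = 1/8 ✓
b·Ac²: 13/1152·(-88/39) + 73/48·47/657 = 1/12 ✓
b·A²c: 73/48·2/73 = 1/24 ✓; 4 stages ⇒ order 4.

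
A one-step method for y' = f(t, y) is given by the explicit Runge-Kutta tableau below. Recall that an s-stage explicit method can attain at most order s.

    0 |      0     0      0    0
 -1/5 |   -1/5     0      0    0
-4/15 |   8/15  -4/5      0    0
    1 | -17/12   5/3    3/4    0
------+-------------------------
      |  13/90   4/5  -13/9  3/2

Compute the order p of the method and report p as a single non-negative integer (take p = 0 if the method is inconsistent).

b = (13/90, 4/5, -13/9, 3/2)
c = (0, -1/5, -4/15, 1)
Ac = (0, 0, 4/25, -8/15)
Σ b_i: 13/90·1 + 4/5·1 + (-13/9)·1 + 3/2·1 = 1 ✓
b·c: 4/5·(-1/5) + (-13/9)·(-4/15) + 3/2·1 = 2329/1350 ≠ 1/2 ⇒ order 1.

1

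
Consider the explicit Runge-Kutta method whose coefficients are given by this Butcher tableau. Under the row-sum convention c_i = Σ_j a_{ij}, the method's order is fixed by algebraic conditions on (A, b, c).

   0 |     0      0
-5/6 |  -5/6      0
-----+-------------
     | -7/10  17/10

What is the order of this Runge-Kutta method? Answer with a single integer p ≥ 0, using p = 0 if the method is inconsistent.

1

b = (-7/10, 17/10)
c = (0, -5/6)
Σ b_i: (-7/10)·1 + 17/10·1 = 1 ✓
b·c: 17/10·(-5/6) = -17/12 ≠ 1/2 ⇒ order 1.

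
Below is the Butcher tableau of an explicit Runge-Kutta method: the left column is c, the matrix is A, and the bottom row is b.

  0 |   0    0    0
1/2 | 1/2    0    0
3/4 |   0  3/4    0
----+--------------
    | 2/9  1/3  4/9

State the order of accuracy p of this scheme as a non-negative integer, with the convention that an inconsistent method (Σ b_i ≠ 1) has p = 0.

3

b = (2/9, 1/3, 4/9)
c = (0, 1/2, 3/4)
Ac = (0, 0, 3/8)
Σ b_i: 2/9·1 + 1/3·1 + 4/9·1 = 1 ✓
b·c: 1/3·1/2 + 4/9·3/4 = 1/2 ✓
b·c²: 1/3·1/4 + 4/9·9/16 = 1/3 ✓
b·Ac: 4/9·3/8 = 1/6 ✓; 3 stages ⇒ order 3.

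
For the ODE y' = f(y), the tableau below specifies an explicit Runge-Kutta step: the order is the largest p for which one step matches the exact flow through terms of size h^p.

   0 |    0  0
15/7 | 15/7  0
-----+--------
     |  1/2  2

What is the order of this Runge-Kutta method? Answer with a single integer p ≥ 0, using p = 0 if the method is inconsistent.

0

b = (1/2, 2)
c = (0, 15/7)
Σ b_i: 1/2·1 + 2·1 = 5/2 ≠ 1 ⇒ order 0.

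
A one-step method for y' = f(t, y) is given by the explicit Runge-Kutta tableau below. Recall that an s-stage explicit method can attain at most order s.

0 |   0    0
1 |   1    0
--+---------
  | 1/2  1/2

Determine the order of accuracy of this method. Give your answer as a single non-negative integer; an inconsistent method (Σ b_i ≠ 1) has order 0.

2

b = (1/2, 1/2)
c = (0, 1)
Σ b_i: 1/2·1 + 1/2·1 = 1 ✓
b·c: 1/2·1 = 1/2 ✓; 2 stages ⇒ order 2.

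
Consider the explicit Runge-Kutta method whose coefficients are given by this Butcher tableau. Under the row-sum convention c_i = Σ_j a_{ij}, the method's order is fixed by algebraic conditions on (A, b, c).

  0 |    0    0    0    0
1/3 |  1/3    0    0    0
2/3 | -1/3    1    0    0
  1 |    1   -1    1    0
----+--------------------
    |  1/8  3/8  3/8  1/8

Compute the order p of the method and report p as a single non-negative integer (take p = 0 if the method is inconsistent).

4

b = (1/8, 3/8, 3/8, 1/8)
c = (0, 1/3, 2/3, 1)
Ac = (0, 0, 1/3, 1/3)
Σ b_i: 1/8·1 + 3/8·1 + 3/8·1 + 1/8·1 = 1 ✓
b·c: 3/8·1/3 + 3/8·2/3 + 1/8·1 = 1/2 ✓
b·c²: 3/8·1/9 + 3/8·4/9 + 1/8·1 = 1/3 ✓
b·Ac: 3/8·1/3 + 1/8·1/3 = 1/6 ✓
b·c³: 3/8·1/27 + 3/8·8/27 + 1/8·1 = 1/4 ✓
b·(c∘Ac): 3/8·2/9 + 1/8·1/3 = 1/8 ✓
b·Ac²: 3/8·1/9 + 1/8·1/3 = 1/12 ✓
b·A²c: 1/8·1/3 = 1/24 ✓; 4 stages ⇒ order 4.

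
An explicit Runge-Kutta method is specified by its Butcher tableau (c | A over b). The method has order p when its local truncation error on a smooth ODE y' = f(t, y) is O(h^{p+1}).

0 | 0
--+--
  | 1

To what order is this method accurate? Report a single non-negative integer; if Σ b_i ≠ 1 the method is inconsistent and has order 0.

b = (1)
c = (0)
Σ b_i: 1·1 = 1 ✓; 1 stage ⇒ order 1.

1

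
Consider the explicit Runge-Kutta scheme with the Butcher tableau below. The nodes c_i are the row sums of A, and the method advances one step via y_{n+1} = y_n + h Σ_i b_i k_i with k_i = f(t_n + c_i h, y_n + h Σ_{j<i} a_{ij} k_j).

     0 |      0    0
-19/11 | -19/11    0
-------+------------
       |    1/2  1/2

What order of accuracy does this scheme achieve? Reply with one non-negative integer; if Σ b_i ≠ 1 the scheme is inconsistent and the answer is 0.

1

b = (1/2, 1/2)
c = (0, -19/11)
Σ b_i: 1/2·1 + 1/2·1 = 1 ✓
b·c: 1/2·(-19/11) = -19/22 ≠ 1/2 ⇒ order 1.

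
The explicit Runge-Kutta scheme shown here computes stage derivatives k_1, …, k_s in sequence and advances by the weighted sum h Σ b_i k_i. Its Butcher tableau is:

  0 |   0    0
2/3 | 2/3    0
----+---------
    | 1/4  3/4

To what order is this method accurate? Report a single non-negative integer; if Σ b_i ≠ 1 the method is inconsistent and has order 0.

2

b = (1/4, 3/4)
c = (0, 2/3)
Σ b_i: 1/4·1 + 3/4·1 = 1 ✓
b·c: 3/4·2/3 = 1/2 ✓; 2 stages ⇒ order 2.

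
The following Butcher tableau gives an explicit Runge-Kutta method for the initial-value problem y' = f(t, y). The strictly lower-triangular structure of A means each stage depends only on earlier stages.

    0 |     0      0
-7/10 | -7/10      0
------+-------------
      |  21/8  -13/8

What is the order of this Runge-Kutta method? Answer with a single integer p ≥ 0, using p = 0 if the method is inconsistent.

b = (21/8, -13/8)
c = (0, -7/10)
Σ b_i: 21/8·1 + (-13/8)·1 = 1 ✓
b·c: (-13/8)·(-7/10) = 91/80 ≠ 1/2 ⇒ order 1.

1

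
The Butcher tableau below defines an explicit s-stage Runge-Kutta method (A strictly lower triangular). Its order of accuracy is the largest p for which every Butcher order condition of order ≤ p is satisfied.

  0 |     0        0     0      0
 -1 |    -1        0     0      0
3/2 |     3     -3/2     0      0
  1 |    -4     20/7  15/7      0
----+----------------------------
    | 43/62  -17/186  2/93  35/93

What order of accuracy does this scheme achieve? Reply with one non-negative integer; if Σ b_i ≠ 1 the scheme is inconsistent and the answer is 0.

b = (43/62, -17/186, 2/93, 35/93)
c = (0, -1, 3/2, 1)
Ac = (0, 0, 3/2, 5/14)
Σ b_i: 43/62·1 + (-17/186)·1 + 2/93·1 + 35/93·1 = 1 ✓
b·c: (-17/186)·(-1) + 2/93·3/2 + 35/93·1 = 1/2 ✓
b·c²: (-17/186)·1 + 2/93·9/4 + 35/93·1 = 1/3 ✓
b·Ac: 2/93·3/2 + 35/93·5/14 = 1/6 ✓
b·c³: (-17/186)·(-1) + 2/93·27/8 + 35/93·1 = 67/124 ≠ 1/4 ⇒ order 3.
b·(c∘Ac): 2/93·9/4 + 35/93·5/14 = 17/93 ≠ 1/8
b·Ac²: 2/93·(-3/2) + 35/93·215/28 = 1063/372 ≠ 1/12
b·A²c: 35/93·45/14 = 75/62 ≠ 1/24

3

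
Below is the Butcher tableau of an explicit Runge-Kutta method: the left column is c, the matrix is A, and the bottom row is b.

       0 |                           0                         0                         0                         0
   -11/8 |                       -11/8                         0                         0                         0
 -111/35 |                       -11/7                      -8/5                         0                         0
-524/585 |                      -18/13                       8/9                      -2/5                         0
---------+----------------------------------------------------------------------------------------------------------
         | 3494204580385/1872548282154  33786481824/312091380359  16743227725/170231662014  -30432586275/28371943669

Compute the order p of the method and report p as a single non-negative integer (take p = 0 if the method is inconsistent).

3

b = (3494204580385/1872548282154, 33786481824/312091380359, 16743227725/170231662014, -30432586275/28371943669)
c = (0, -11/8, -111/35, -524/585)
Ac = (0, 0, 11/5, 73/1575)
Σ b_i: 3494204580385/1872548282154·1 + 33786481824/312091380359·1 + 16743227725/170231662014·1 + (-30432586275/28371943669)·1 = 1 ✓
b·c: 33786481824/312091380359·(-11/8) + 16743227725/170231662014·(-111/35) + (-30432586275/28371943669)·(-524/585) = 1/2 ✓
b·c²: 33786481824/312091380359·121/64 + 16743227725/170231662014·12321/1225 + (-30432586275/28371943669)·274576/342225 = 1/3 ✓
b·Ac: 16743227725/170231662014·11/5 + (-30432586275/28371943669)·73/1575 = 1/6 ✓
b·c³: 33786481824/312091380359·(-1331/512) + 16743227725/170231662014·(-1367631/42875) + (-30432586275/28371943669)·(-143877824/200201625) = -421911711403915/159336835645104 ≠ 1/4 ⇒ order 3.
b·(c∘Ac): 16743227725/170231662014·(-1221/175) + (-30432586275/28371943669)·(-38252/921375) = -546196087363/851158310070 ≠ 1/8
b·Ac²: 16743227725/170231662014·(-121/40) + (-30432586275/28371943669)·(-1033099/441000) = 105589436395463/47664865363920 ≠ 1/12
b·A²c: (-30432586275/28371943669)·(-22/25) = 26780675922/28371943669 ≠ 1/24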